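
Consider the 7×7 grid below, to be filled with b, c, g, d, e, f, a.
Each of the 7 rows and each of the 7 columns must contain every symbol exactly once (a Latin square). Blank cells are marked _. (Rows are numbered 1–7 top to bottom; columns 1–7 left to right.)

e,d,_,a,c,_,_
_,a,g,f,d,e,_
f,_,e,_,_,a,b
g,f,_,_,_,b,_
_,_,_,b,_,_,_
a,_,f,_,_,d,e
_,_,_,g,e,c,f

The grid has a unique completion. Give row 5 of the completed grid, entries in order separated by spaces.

Row 1, column 3: row 1 has {c, d, e, a} and column 3 has {g, e, f}, leaving only b.
Row 1, column 7: row 1 has {b, c, d, e, a} and column 7 has {b, e, f}, leaving only g.
Row 1, column 6: row 1 has {b, c, g, d, e, a} and column 6 has {b, c, d, e, a}, leaving only f.
Row 5, column 6: row 5 has {b} and column 6 has {b, c, d, e, f, a}, leaving only g.
Row 2, column 7: row 2 has {g, d, e, f, a} and column 7 has {b, g, e, f}, leaving only c.
Row 2, column 1: row 2 has {c, g, d, e, f, a} and column 1 has {g, e, f, a}, leaving only b.
Row 3, column 5: row 3 has {b, e, f, a} and column 5 has {c, d, e}, leaving only g.
Row 3, column 2: row 3 has {b, g, e, f, a} and column 2 has {d, f, a}, leaving only c.
Row 5, column 2: row 5 has {b, g} and column 2 has {c, d, f, a}, leaving only e.
Row 3, column 4: row 3 has {b, c, g, e, f, a} and column 4 has {b, g, f, a}, leaving only d.
Row 4, column 5: row 4 has {b, g, f} and column 5 has {c, g, d, e}, leaving only a.
Row 5, column 5: row 5 has {b, g, e} and column 5 has {c, g, d, e, a}, leaving only f.
Row 4, column 7: row 4 has {b, g, f, a} and column 7 has {b, c, g, e, f}, leaving only d.
Row 5, column 7: row 5 has {b, g, e, f} and column 7 has {b, c, g, d, e, f}, leaving only a.
Row 4, column 3: row 4 has {b, g, d, f, a} and column 3 has {b, g, e, f}, leaving only c.
Row 5, column 3: row 5 has {b, g, e, f, a} and column 3 has {b, c, g, e, f}, leaving only d.
Row 5, column 1: row 5 has {b, g, d, e, f, a} and column 1 has {b, g, e, f, a}, leaving only c.
So row 5 reads: c e d b f g a.

c e d b f g a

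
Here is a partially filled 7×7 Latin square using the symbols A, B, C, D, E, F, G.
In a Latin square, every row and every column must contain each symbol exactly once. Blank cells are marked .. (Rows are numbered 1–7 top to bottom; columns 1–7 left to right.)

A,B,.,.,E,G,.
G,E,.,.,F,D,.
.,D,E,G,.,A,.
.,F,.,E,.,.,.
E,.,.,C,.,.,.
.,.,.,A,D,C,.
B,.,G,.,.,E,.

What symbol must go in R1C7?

C

Row 2, column 4: row 2 has {D, E, F, G} and column 4 has {A, C, E, G}, leaving only B.
Row 4, column 6: row 4 has {E, F} and column 6 has {A, C, D, E, G}, leaving only B.
Row 5, column 6: row 5 has {C, E} and column 6 has {A, B, C, D, E, G}, leaving only F.
Row 6, column 1: row 6 has {A, C, D} and column 1 has {A, B, E, G}, leaving only F.
Row 3, column 1: row 3 has {A, D, E, G} and column 1 has {A, B, E, F, G}, leaving only C.
Row 3, column 5: row 3 has {A, C, D, E, G} and column 5 has {D, E, F}, leaving only B.
Row 3, column 7: row 3 has {A, B, C, D, E, G} and column 7 has {}, leaving only F.
Row 4, column 1: row 4 has {B, E, F} and column 1 has {A, B, C, E, F, G}, leaving only D.
Row 6, column 2: row 6 has {A, C, D, F} and column 2 has {B, D, E, F}, leaving only G.
Row 5, column 2: row 5 has {C, E, F} and column 2 has {B, D, E, F, G}, leaving only A.
Row 5, column 5: row 5 has {A, C, E, F} and column 5 has {B, D, E, F}, leaving only G.
Row 6, column 3: row 6 has {A, C, D, F, G} and column 3 has {E, G}, leaving only B.
Row 5, column 3: row 5 has {A, C, E, F, G} and column 3 has {B, E, G}, leaving only D.
Row 5, column 7: row 5 has {A, C, D, E, F, G} and column 7 has {F}, leaving only B.
Row 6, column 7: row 6 has {A, B, C, D, F, G} and column 7 has {B, F}, leaving only E.
Row 7, column 2: row 7 has {B, E, G} and column 2 has {A, B, D, E, F, G}, leaving only C.
Row 7, column 5: row 7 has {B, C, E, G} and column 5 has {B, D, E, F, G}, leaving only A.
Row 4, column 5: row 4 has {B, D, E, F} and column 5 has {A, B, D, E, F, G}, leaving only C.
Row 4, column 3: row 4 has {B, C, D, E, F} and column 3 has {B, D, E, G}, leaving only A.
Row 2, column 3: row 2 has {B, D, E, F, G} and column 3 has {A, B, D, E, G}, leaving only C.
Row 1, column 3: row 1 has {A, B, E, G} and column 3 has {A, B, C, D, E, G}, leaving only F.
Row 1, column 4: row 1 has {A, B, E, F, G} and column 4 has {A, B, C, E, G}, leaving only D.
Row 1 already has {A, B, D, E, F, G} and column 7 already has {B, E, F}, so row 1, column 7 must be C.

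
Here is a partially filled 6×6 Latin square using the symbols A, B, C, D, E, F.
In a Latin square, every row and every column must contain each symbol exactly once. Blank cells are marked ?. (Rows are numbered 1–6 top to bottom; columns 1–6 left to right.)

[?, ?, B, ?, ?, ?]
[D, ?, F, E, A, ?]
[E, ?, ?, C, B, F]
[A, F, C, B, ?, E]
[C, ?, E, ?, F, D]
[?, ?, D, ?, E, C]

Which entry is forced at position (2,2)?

C

Row 1, column 1: row 1 has {B} and column 1 has {A, C, D, E}, leaving only F.
Row 1, column 6: row 1 has {B, F} and column 6 has {C, D, E, F}, leaving only A.
Row 1, column 4: row 1 has {A, B, F} and column 4 has {B, C, E}, leaving only D.
Row 1, column 5: row 1 has {A, B, D, F} and column 5 has {A, B, E, F}, leaving only C.
Row 1, column 2: row 1 has {A, B, C, D, F} and column 2 has {F}, leaving only E.
Row 2, column 6: row 2 has {A, D, E, F} and column 6 has {A, C, D, E, F}, leaving only B.
Row 2 already has {A, B, D, E, F} and column 2 already has {E, F}, so row 2, column 2 must be C.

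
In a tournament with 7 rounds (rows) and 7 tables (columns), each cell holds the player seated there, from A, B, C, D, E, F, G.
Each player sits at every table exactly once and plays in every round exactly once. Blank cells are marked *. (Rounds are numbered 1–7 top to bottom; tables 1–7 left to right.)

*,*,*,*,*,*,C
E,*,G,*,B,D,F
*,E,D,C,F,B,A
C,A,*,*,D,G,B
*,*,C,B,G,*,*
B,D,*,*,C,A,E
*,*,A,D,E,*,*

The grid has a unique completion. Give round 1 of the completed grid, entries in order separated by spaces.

Round 1, table 5: round 1 has {C} and table 5 has {B, C, D, E, F, G}, leaving only A.
Round 2, table 2: round 2 has {B, D, E, F, G} and table 2 has {A, D, E}, leaving only C.
Round 2, table 4: round 2 has {B, C, D, E, F, G} and table 4 has {B, C, D}, leaving only A.
Round 3, table 1: round 3 has {A, B, C, D, E, F} and table 1 has {B, C, E}, leaving only G.
Round 5, table 2: round 5 has {B, C, G} and table 2 has {A, C, D, E}, leaving only F.
Round 5, table 6: round 5 has {B, C, F, G} and table 6 has {A, B, D, G}, leaving only E.
Round 1, table 6: round 1 has {A, C} and table 6 has {A, B, D, E, G}, leaving only F.
Round 1, table 1: round 1 has {A, C, F} and table 1 has {B, C, E, G}, leaving only D.
Round 5, table 1: round 5 has {B, C, E, F, G} and table 1 has {B, C, D, E, G}, leaving only A.
Round 5, table 7: round 5 has {A, B, C, E, F, G} and table 7 has {A, B, C, E, F}, leaving only D.
Round 6, table 3: round 6 has {A, B, C, D, E} and table 3 has {A, C, D, G}, leaving only F.
Round 4, table 3: round 4 has {A, B, C, D, G} and table 3 has {A, C, D, F, G}, leaving only E.
Round 1, table 3: round 1 has {A, C, D, F} and table 3 has {A, C, D, E, F, G}, leaving only B.
Round 1, table 2: round 1 has {A, B, C, D, F} and table 2 has {A, C, D, E, F}, leaving only G.
Round 1, table 4: round 1 has {A, B, C, D, F, G} and table 4 has {A, B, C, D}, leaving only E.
So round 1 reads: D G B E A F C.

D G B E A F C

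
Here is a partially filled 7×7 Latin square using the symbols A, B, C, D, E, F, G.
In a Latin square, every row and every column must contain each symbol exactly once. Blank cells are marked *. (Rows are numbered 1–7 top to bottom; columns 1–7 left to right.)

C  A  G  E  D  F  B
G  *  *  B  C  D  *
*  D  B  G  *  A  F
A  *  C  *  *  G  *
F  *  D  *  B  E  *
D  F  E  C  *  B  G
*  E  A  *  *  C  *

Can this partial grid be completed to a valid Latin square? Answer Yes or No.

No

Row 2, column 2: row 2 together with column 2 already contain {A, B, C, D, E, F, G} — every symbol — so nothing can go there. The grid has no valid completion.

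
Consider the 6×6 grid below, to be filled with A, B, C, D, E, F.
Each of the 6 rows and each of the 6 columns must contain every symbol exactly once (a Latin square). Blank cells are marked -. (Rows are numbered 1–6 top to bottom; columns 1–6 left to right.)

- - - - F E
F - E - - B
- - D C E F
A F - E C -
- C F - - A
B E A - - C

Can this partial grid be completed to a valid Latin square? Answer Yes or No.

No

Row 3, column 1: row 3 together with column 1 already contain {A, B, C, D, E, F} — every symbol — so nothing can go there. The grid has no valid completion.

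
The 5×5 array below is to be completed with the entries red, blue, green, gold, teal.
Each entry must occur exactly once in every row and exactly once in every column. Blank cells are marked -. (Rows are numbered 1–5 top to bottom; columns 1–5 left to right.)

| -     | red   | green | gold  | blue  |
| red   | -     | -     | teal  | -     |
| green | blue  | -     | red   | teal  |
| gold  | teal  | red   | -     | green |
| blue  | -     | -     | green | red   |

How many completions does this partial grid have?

1

Row 1, column 1: eliminating its row and column leaves {teal}.
Row 2, column 2: eliminating its row and column leaves {green, gold}.
Row 2, column 3: eliminating its row and column leaves {blue, gold}.
Row 2, column 5: eliminating its row and column leaves {gold}.
Row 3, column 3: eliminating its row and column leaves {gold}.
Row 4, column 4: eliminating its row and column leaves {blue}.
Row 5, column 2: eliminating its row and column leaves {gold}.
Row 5, column 3: eliminating its row and column leaves {gold, teal}.
Only one assignment across all blanks avoids any row or column repeat, giving 1 completion.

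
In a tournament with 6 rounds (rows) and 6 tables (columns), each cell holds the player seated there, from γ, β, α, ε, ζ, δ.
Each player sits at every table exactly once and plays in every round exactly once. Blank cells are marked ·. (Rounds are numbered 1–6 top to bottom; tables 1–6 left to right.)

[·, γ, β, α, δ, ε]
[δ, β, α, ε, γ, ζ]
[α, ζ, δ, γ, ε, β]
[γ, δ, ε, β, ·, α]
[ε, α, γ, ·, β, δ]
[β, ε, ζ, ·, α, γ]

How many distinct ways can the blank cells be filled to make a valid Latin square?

1

Round 1, table 1: eliminating its round and table leaves {ζ}.
Round 4, table 5: eliminating its round and table leaves {ζ}.
Round 5, table 4: eliminating its round and table leaves {ζ}.
Round 6, table 4: eliminating its round and table leaves {δ}.
Only one assignment across all blanks avoids any round or table repeat, giving 1 completion.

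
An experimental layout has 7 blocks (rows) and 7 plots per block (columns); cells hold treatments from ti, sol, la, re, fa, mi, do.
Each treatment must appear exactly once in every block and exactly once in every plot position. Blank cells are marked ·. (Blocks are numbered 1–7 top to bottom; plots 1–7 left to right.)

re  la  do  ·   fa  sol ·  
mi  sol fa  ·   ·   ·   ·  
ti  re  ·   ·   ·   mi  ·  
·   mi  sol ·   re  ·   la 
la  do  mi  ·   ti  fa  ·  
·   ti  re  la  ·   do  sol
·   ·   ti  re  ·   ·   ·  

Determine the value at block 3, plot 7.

fa

Block 3, plot 3: block 3 has {ti, re, mi} and plot 3 has {ti, sol, re, fa, mi, do}, leaving only la.
Block 4, plot 6: block 4 has {sol, la, re, mi} and plot 6 has {sol, fa, mi, do}, leaving only ti.
Block 5, plot 4: block 5 has {ti, la, fa, mi, do} and plot 4 has {la, re}, leaving only sol.
Block 5, plot 7: block 5 has {ti, sol, la, fa, mi, do} and plot 7 has {sol, la}, leaving only re.
Block 6, plot 1: block 6 has {ti, sol, la, re, do} and plot 1 has {ti, la, re, mi}, leaving only fa.
Block 4, plot 1: block 4 has {ti, sol, la, re, mi} and plot 1 has {ti, la, re, fa, mi}, leaving only do.
Block 4, plot 4: block 4 has {ti, sol, la, re, mi, do} and plot 4 has {sol, la, re}, leaving only fa.
Block 3, plot 4: block 3 has {ti, la, re, mi} and plot 4 has {sol, la, re, fa}, leaving only do.
Block 3 already has {ti, la, re, mi, do} and plot 7 already has {sol, la, re}, so block 3, plot 7 must be fa.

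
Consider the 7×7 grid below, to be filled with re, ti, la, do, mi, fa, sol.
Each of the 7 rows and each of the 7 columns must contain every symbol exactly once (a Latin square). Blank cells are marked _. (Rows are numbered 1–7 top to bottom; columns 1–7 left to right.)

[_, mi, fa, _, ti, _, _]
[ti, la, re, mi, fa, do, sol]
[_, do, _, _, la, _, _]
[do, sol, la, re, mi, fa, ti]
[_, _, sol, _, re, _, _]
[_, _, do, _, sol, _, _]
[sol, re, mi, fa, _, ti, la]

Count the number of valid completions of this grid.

7

Row 1, column 1: eliminating its row and column leaves {re, la}.
Row 1, column 4: eliminating its row and column leaves {la, do, sol}.
Row 1, column 6: eliminating its row and column leaves {re, la, sol}.
Row 1, column 7: eliminating its row and column leaves {re, do}.
Row 3, column 1: eliminating its row and column leaves {re, mi, fa}.
Row 3, column 3: eliminating its row and column leaves {ti}.
Row 3, column 4: eliminating its row and column leaves {ti, sol}.
Row 3, column 6: eliminating its row and column leaves {re, mi, sol}.
Row 3, column 7: eliminating its row and column leaves {re, mi, fa}.
Row 5, column 1: eliminating its row and column leaves {la, mi, fa}.
Row 5, column 2: eliminating its row and column leaves {ti, fa}.
Row 5, column 4: eliminating its row and column leaves {ti, la, do}.
Row 5, column 6: eliminating its row and column leaves {la, mi}.
Row 5, column 7: eliminating its row and column leaves {do, mi, fa}.
Row 6, column 1: eliminating its row and column leaves {re, la, mi, fa}.
Row 6, column 2: eliminating its row and column leaves {ti, fa}.
Row 6, column 4: eliminating its row and column leaves {ti, la}.
Row 6, column 6: eliminating its row and column leaves {re, la, mi}.
Row 6, column 7: eliminating its row and column leaves {re, mi, fa}.
Row 7, column 5: eliminating its row and column leaves {do}.
Enumerating the assignments across these blanks that avoid any row or column repeat gives 7 completions.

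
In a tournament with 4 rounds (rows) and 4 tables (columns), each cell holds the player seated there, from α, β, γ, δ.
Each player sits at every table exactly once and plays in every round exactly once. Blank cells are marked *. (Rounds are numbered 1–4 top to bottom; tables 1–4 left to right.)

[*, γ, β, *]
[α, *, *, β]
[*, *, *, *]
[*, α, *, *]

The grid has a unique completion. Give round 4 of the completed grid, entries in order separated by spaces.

Round 1, table 1: round 1 has {β, γ} and table 1 has {α}, leaving only δ.
Round 1, table 4: round 1 has {β, γ, δ} and table 4 has {β}, leaving only α.
Round 2, table 2: round 2 has {α, β} and table 2 has {α, γ}, leaving only δ.
Round 2, table 3: round 2 has {α, β, δ} and table 3 has {β}, leaving only γ.
Round 4, table 3: round 4 has {α} and table 3 has {β, γ}, leaving only δ.
Round 4, table 4: round 4 has {α, δ} and table 4 has {α, β}, leaving only γ.
Round 4, table 1: round 4 has {α, γ, δ} and table 1 has {α, δ}, leaving only β.
So round 4 reads: β α δ γ.

β α δ γ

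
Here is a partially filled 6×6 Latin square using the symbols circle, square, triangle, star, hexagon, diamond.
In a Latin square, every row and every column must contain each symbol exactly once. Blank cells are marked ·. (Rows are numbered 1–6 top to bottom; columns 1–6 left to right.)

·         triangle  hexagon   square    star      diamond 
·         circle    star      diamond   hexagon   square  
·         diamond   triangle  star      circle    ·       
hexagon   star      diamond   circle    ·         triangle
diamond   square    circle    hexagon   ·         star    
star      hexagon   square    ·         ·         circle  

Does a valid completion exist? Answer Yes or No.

Yes

No row or column among the givens repeats a symbol, and propagating forced cells runs into no contradiction.
One valid completion exists (for instance, circle triangle hexagon square star diamond / triangle circle star diamond hexagon square / square diamond triangle star circle hexagon / hexagon star diamond circle square triangle / diamond square circle hexagon triangle star / star hexagon square triangle diamond circle).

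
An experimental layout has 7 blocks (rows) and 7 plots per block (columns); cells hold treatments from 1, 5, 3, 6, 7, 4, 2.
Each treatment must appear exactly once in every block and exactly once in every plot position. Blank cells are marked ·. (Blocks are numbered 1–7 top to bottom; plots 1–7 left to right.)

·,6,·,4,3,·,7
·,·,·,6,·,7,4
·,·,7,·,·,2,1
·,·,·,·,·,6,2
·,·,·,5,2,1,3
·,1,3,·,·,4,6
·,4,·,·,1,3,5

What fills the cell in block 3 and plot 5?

Block 1, plot 6: block 1 has {3, 6, 7, 4} and plot 6 has {1, 3, 6, 7, 4, 2}, leaving only 5.
Block 2, plot 5: block 2 has {6, 7, 4} and plot 5 has {1, 3, 2}, leaving only 5.
Block 3, plot 4: block 3 has {1, 7, 2} and plot 4 has {5, 6, 4}, leaving only 3.
Block 3, plot 2: block 3 has {1, 3, 7, 2} and plot 2 has {1, 6, 4}, leaving only 5.
Block 5, plot 2: block 5 has {1, 5, 3, 2} and plot 2 has {1, 5, 6, 4}, leaving only 7.
Block 4, plot 2: block 4 has {6, 2} and plot 2 has {1, 5, 6, 7, 4}, leaving only 3.
Block 2, plot 2: block 2 has {5, 6, 7, 4} and plot 2 has {1, 5, 3, 6, 7, 4}, leaving only 2.
Block 2, plot 3: block 2 has {5, 6, 7, 4, 2} and plot 3 has {3, 7}, leaving only 1.
Block 1, plot 3: block 1 has {5, 3, 6, 7, 4} and plot 3 has {1, 3, 7}, leaving only 2.
Block 1, plot 1: block 1 has {5, 3, 6, 7, 4, 2} and plot 1 has {}, leaving only 1.
Block 2, plot 1: block 2 has {1, 5, 6, 7, 4, 2} and plot 1 has {1}, leaving only 3.
Block 6, plot 5: block 6 has {1, 3, 6, 4} and plot 5 has {1, 5, 3, 2}, leaving only 7.
Block 4, plot 5: block 4 has {3, 6, 2} and plot 5 has {1, 5, 3, 7, 2}, leaving only 4.
Block 3 already has {1, 5, 3, 7, 2} and plot 5 already has {1, 5, 3, 7, 4, 2}, so block 3, plot 5 must be 6.

6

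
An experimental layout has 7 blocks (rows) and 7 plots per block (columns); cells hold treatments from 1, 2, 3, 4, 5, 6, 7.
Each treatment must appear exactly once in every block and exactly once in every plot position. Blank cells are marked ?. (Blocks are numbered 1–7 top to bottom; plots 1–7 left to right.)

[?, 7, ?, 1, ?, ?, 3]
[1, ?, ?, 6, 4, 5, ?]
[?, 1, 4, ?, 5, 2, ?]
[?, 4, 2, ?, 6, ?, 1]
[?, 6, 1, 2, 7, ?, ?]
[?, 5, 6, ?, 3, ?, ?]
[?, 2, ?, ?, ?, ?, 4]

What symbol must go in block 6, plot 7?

7

Block 1, plot 3: block 1 has {1, 3, 7} and plot 3 has {1, 2, 4, 6}, leaving only 5.
Block 1, plot 5: block 1 has {1, 3, 5, 7} and plot 5 has {3, 4, 5, 6, 7}, leaving only 2.
Block 2, plot 2: block 2 has {1, 4, 5, 6} and plot 2 has {1, 2, 4, 5, 6, 7}, leaving only 3.
Block 2, plot 3: block 2 has {1, 3, 4, 5, 6} and plot 3 has {1, 2, 4, 5, 6}, leaving only 7.
Block 2, plot 7: block 2 has {1, 3, 4, 5, 6, 7} and plot 7 has {1, 3, 4}, leaving only 2.
Block 6 already has {3, 5, 6} and plot 7 already has {1, 2, 3, 4}, so block 6, plot 7 must be 7.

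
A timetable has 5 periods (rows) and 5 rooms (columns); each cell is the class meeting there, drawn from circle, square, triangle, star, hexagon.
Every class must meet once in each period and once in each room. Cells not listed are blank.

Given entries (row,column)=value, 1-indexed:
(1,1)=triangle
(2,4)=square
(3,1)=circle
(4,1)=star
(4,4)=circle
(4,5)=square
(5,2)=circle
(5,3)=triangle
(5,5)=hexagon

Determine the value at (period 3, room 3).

Period 2, room 1: period 2 has {square} and room 1 has {circle, triangle, star}, leaving only hexagon.
Period 4, room 3: period 4 has {circle, square, star} and room 3 has {triangle}, leaving only hexagon.
Period 4, room 2: period 4 has {circle, square, star, hexagon} and room 2 has {circle}, leaving only triangle.
Period 2, room 2: period 2 has {square, hexagon} and room 2 has {circle, triangle}, leaving only star.
Period 2, room 3: period 2 has {square, star, hexagon} and room 3 has {triangle, hexagon}, leaving only circle.
Period 2, room 5: period 2 has {circle, square, star, hexagon} and room 5 has {square, hexagon}, leaving only triangle.
Period 3, room 5: period 3 has {circle} and room 5 has {square, triangle, hexagon}, leaving only star.
Period 3 already has {circle, star} and room 3 already has {circle, triangle, hexagon}, so period 3, room 3 must be square.

square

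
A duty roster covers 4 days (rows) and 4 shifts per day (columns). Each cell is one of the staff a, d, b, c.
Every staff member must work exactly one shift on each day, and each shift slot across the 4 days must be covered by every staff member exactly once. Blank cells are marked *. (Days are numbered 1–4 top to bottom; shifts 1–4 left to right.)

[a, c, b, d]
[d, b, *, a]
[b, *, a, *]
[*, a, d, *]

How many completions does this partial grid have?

Day 2, shift 3: eliminating its day and shift leaves {c}.
Day 3, shift 2: eliminating its day and shift leaves {d}.
Day 3, shift 4: eliminating its day and shift leaves {c}.
Day 4, shift 1: eliminating its day and shift leaves {c}.
Day 4, shift 4: eliminating its day and shift leaves {b, c}.
Only one assignment across all blanks avoids any day or shift repeat, giving 1 completion.

1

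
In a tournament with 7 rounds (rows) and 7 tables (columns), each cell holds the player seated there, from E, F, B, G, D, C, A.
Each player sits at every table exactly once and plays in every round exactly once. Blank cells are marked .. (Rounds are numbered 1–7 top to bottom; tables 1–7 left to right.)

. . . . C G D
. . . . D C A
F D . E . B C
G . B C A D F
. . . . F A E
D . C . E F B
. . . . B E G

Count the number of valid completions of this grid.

Round 1, table 1: eliminating its round and table leaves {E, B, A}.
Round 1, table 2: eliminating its round and table leaves {E, F, B, A}.
Round 1, table 3: eliminating its round and table leaves {E, F, A}.
Round 1, table 4: eliminating its round and table leaves {F, B, A}.
Round 2, table 1: eliminating its round and table leaves {E, B}.
Round 2, table 2: eliminating its round and table leaves {E, F, B, G}.
Round 2, table 3: eliminating its round and table leaves {E, F, G}.
Round 2, table 4: eliminating its round and table leaves {F, B, G}.
Round 3, table 3: eliminating its round and table leaves {G, A}.
Round 3, table 5: eliminating its round and table leaves {G}.
Round 4, table 2: eliminating its round and table leaves {E}.
Round 5, table 1: eliminating its round and table leaves {B, C}.
Round 5, table 2: eliminating its round and table leaves {B, G, C}.
Round 5, table 3: eliminating its round and table leaves {G, D}.
Round 5, table 4: eliminating its round and table leaves {B, G, D}.
Round 6, table 2: eliminating its round and table leaves {G, A}.
Round 6, table 4: eliminating its round and table leaves {G, A}.
Round 7, table 1: eliminating its round and table leaves {C, A}.
Round 7, table 2: eliminating its round and table leaves {F, C, A}.
Round 7, table 3: eliminating its round and table leaves {F, D, A}.
Round 7, table 4: eliminating its round and table leaves {F, D, A}.
Enumerating the assignments across these blanks that avoid any round or table repeat gives 8 completions.

8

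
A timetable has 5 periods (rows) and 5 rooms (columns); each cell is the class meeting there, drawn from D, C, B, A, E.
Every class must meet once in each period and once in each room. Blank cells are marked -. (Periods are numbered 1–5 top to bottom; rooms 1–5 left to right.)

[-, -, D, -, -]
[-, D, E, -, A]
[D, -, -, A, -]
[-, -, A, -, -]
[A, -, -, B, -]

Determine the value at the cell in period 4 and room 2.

Period 2, room 4: period 2 has {D, A, E} and room 4 has {B, A}, leaving only C.
Period 1, room 4: period 1 has {D} and room 4 has {C, B, A}, leaving only E.
Period 2, room 1: period 2 has {D, C, A, E} and room 1 has {D, A}, leaving only B.
Period 1, room 1: period 1 has {D, E} and room 1 has {D, B, A}, leaving only C.
Period 1, room 5: period 1 has {D, C, E} and room 5 has {A}, leaving only B.
Period 1, room 2: period 1 has {D, C, B, E} and room 2 has {D}, leaving only A.
Period 4, room 1: period 4 has {A} and room 1 has {D, C, B, A}, leaving only E.
Period 4, room 4: period 4 has {A, E} and room 4 has {C, B, A, E}, leaving only D.
Period 4, room 5: period 4 has {D, A, E} and room 5 has {B, A}, leaving only C.
Period 4 already has {D, C, A, E} and room 2 already has {D, A}, so period 4, room 2 must be B.

B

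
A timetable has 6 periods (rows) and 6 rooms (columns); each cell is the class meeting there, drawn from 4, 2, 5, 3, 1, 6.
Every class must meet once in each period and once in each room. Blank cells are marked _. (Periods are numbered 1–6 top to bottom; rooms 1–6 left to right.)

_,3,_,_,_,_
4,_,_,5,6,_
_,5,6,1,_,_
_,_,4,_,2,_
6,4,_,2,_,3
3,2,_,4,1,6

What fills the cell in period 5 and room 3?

Period 1, room 4: period 1 has {3} and room 4 has {4, 2, 5, 1}, leaving only 6.
Period 2, room 2: period 2 has {4, 5, 6} and room 2 has {4, 2, 5, 3}, leaving only 1.
Period 2, room 6: period 2 has {4, 5, 1, 6} and room 6 has {3, 6}, leaving only 2.
Period 2, room 3: period 2 has {4, 2, 5, 1, 6} and room 3 has {4, 6}, leaving only 3.
Period 3, room 1: period 3 has {5, 1, 6} and room 1 has {4, 3, 6}, leaving only 2.
Period 3, room 6: period 3 has {2, 5, 1, 6} and room 6 has {2, 3, 6}, leaving only 4.
Period 3, room 5: period 3 has {4, 2, 5, 1, 6} and room 5 has {2, 1, 6}, leaving only 3.
Period 4, room 2: period 4 has {4, 2} and room 2 has {4, 2, 5, 3, 1}, leaving only 6.
Period 4, room 4: period 4 has {4, 2, 6} and room 4 has {4, 2, 5, 1, 6}, leaving only 3.
Period 5, room 5: period 5 has {4, 2, 3, 6} and room 5 has {2, 3, 1, 6}, leaving only 5.
Period 5 already has {4, 2, 5, 3, 6} and room 3 already has {4, 3, 6}, so period 5, room 3 must be 1.

1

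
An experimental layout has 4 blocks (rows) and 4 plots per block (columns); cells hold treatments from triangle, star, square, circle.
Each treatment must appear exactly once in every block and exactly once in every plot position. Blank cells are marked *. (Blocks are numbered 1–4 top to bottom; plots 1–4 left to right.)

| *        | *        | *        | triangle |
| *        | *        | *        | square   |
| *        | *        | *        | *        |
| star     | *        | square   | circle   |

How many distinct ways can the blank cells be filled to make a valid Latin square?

Block 1, plot 1: eliminating its block and plot leaves {square, circle}.
Block 1, plot 2: eliminating its block and plot leaves {star, square, circle}.
Block 1, plot 3: eliminating its block and plot leaves {star, circle}.
Block 2, plot 1: eliminating its block and plot leaves {triangle, circle}.
Block 2, plot 2: eliminating its block and plot leaves {triangle, star, circle}.
Block 2, plot 3: eliminating its block and plot leaves {triangle, star, circle}.
Block 3, plot 1: eliminating its block and plot leaves {triangle, square, circle}.
Block 3, plot 2: eliminating its block and plot leaves {triangle, star, square, circle}.
Block 3, plot 3: eliminating its block and plot leaves {triangle, star, circle}.
Block 3, plot 4: eliminating its block and plot leaves {star}.
Block 4, plot 2: eliminating its block and plot leaves {triangle}.
Enumerating the assignments across these blanks that avoid any block or plot repeat gives 4 completions.

4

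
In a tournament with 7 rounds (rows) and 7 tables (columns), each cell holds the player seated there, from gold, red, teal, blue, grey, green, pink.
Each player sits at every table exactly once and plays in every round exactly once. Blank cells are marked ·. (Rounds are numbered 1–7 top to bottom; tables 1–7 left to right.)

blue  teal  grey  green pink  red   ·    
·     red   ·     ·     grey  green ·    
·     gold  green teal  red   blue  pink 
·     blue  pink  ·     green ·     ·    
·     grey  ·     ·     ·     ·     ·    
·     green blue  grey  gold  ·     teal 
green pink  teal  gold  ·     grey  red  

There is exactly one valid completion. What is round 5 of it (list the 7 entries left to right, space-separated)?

pink grey red blue teal gold green

Round 1, table 7: round 1 has {red, teal, blue, grey, green, pink} and table 7 has {red, teal, pink}, leaving only gold.
Round 2, table 3: round 2 has {red, grey, green} and table 3 has {teal, blue, grey, green, pink}, leaving only gold.
Round 5, table 3: round 5 has {grey} and table 3 has {gold, teal, blue, grey, green, pink}, leaving only red.
Round 2, table 7: round 2 has {gold, red, grey, green} and table 7 has {gold, red, teal, pink}, leaving only blue.
Round 5, table 7: round 5 has {red, grey} and table 7 has {gold, red, teal, blue, pink}, leaving only green.
Round 2, table 4: round 2 has {gold, red, blue, grey, green} and table 4 has {gold, teal, grey, green}, leaving only pink.
Round 5, table 4: round 5 has {red, grey, green} and table 4 has {gold, teal, grey, green, pink}, leaving only blue.
Round 5, table 5: round 5 has {red, blue, grey, green} and table 5 has {gold, red, grey, green, pink}, leaving only teal.
Round 2, table 1: round 2 has {gold, red, blue, grey, green, pink} and table 1 has {blue, green}, leaving only teal.
Round 3, table 1: round 3 has {gold, red, teal, blue, green, pink} and table 1 has {teal, blue, green}, leaving only grey.
Round 4, table 4: round 4 has {blue, green, pink} and table 4 has {gold, teal, blue, grey, green, pink}, leaving only red.
Round 4, table 1: round 4 has {red, blue, green, pink} and table 1 has {teal, blue, grey, green}, leaving only gold.
Round 5, table 1: round 5 has {red, teal, blue, grey, green} and table 1 has {gold, teal, blue, grey, green}, leaving only pink.
Round 5, table 6: round 5 has {red, teal, blue, grey, green, pink} and table 6 has {red, blue, grey, green}, leaving only gold.
So round 5 reads: pink grey red blue teal gold green.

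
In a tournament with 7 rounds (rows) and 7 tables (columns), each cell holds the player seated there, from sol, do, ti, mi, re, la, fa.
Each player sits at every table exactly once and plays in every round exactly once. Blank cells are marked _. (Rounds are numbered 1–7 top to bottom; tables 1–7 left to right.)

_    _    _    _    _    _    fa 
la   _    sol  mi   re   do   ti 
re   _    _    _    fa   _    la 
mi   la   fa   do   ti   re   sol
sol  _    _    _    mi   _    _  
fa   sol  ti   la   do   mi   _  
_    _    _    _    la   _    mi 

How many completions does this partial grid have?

Round 1, table 1: eliminating its round and table leaves {do, ti}.
Round 1, table 2: eliminating its round and table leaves {do, ti, mi, re}.
Round 1, table 3: eliminating its round and table leaves {do, mi, re, la}.
Round 1, table 4: eliminating its round and table leaves {sol, ti, re}.
Round 1, table 5: eliminating its round and table leaves {sol}.
Round 1, table 6: eliminating its round and table leaves {sol, ti, la}.
Round 2, table 2: eliminating its round and table leaves {fa}.
Round 3, table 2: eliminating its round and table leaves {do, ti, mi}.
Round 3, table 3: eliminating its round and table leaves {do, mi}.
Round 3, table 4: eliminating its round and table leaves {sol, ti}.
Round 3, table 6: eliminating its round and table leaves {sol, ti}.
Round 5, table 2: eliminating its round and table leaves {do, ti, re, fa}.
Round 5, table 3: eliminating its round and table leaves {do, re, la}.
Round 5, table 4: eliminating its round and table leaves {ti, re, fa}.
Round 5, table 6: eliminating its round and table leaves {ti, la, fa}.
Round 5, table 7: eliminating its round and table leaves {do, re}.
Round 6, table 7: eliminating its round and table leaves {re}.
Round 7, table 1: eliminating its round and table leaves {do, ti}.
Round 7, table 2: eliminating its round and table leaves {do, ti, re, fa}.
Round 7, table 3: eliminating its round and table leaves {do, re}.
Round 7, table 4: eliminating its round and table leaves {sol, ti, re, fa}.
Round 7, table 6: eliminating its round and table leaves {sol, ti, fa}.
Enumerating the assignments across these blanks that avoid any round or table repeat gives 9 completions.

9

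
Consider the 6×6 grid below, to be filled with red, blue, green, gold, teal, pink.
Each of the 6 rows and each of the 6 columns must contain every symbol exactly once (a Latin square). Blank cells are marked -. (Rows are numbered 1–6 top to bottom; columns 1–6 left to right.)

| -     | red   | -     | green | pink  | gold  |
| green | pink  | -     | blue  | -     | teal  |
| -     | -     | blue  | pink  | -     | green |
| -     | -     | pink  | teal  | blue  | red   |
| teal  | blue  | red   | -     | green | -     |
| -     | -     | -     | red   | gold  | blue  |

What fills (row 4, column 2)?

green

Row 1, column 1: row 1 has {red, green, gold, pink} and column 1 has {green, teal}, leaving only blue.
Row 1, column 3: row 1 has {red, blue, green, gold, pink} and column 3 has {red, blue, pink}, leaving only teal.
Row 2, column 3: row 2 has {blue, green, teal, pink} and column 3 has {red, blue, teal, pink}, leaving only gold.
Row 2, column 5: row 2 has {blue, green, gold, teal, pink} and column 5 has {blue, green, gold, pink}, leaving only red.
Row 3, column 5: row 3 has {blue, green, pink} and column 5 has {red, blue, green, gold, pink}, leaving only teal.
Row 3, column 2: row 3 has {blue, green, teal, pink} and column 2 has {red, blue, pink}, leaving only gold.
Row 4 already has {red, blue, teal, pink} and column 2 already has {red, blue, gold, pink}, so row 4, column 2 must be green.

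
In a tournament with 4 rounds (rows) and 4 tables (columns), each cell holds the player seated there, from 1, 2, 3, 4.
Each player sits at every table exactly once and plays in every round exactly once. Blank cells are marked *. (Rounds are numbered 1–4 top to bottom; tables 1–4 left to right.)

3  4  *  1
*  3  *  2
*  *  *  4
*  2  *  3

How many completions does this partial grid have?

Round 1, table 3: eliminating its round and table leaves {2}.
Round 2, table 1: eliminating its round and table leaves {1, 4}.
Round 2, table 3: eliminating its round and table leaves {1, 4}.
Round 3, table 1: eliminating its round and table leaves {1, 2}.
Round 3, table 2: eliminating its round and table leaves {1}.
Round 3, table 3: eliminating its round and table leaves {1, 2, 3}.
Round 4, table 1: eliminating its round and table leaves {1, 4}.
Round 4, table 3: eliminating its round and table leaves {1, 4}.
Enumerating the assignments across these blanks that avoid any round or table repeat gives 2 completions.

2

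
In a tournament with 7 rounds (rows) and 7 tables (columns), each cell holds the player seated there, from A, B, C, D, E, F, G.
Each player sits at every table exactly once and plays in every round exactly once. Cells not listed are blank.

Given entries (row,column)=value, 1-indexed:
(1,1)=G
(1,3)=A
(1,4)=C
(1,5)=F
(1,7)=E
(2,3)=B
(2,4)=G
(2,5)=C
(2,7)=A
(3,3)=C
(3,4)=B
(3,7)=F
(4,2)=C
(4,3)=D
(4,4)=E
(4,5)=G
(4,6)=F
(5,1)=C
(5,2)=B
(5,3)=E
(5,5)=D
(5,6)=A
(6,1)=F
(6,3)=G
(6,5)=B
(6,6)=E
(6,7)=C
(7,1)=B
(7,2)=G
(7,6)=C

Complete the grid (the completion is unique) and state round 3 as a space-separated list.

Round 1, table 2: round 1 has {A, C, E, F, G} and table 2 has {B, C, G}, leaving only D.
Round 1, table 6: round 1 has {A, C, D, E, F, G} and table 6 has {A, C, E, F}, leaving only B.
Round 2, table 6: round 2 has {A, B, C, G} and table 6 has {A, B, C, E, F}, leaving only D.
Round 3, table 6: round 3 has {B, C, F} and table 6 has {A, B, C, D, E, F}, leaving only G.
Round 2, table 1: round 2 has {A, B, C, D, G} and table 1 has {B, C, F, G}, leaving only E.
Round 2, table 2: round 2 has {A, B, C, D, E, G} and table 2 has {B, C, D, G}, leaving only F.
Round 4, table 1: round 4 has {C, D, E, F, G} and table 1 has {B, C, E, F, G}, leaving only A.
Round 3, table 1: round 3 has {B, C, F, G} and table 1 has {A, B, C, E, F, G}, leaving only D.
Round 4, table 7: round 4 has {A, C, D, E, F, G} and table 7 has {A, C, E, F}, leaving only B.
Round 5, table 4: round 5 has {A, B, C, D, E} and table 4 has {B, C, E, G}, leaving only F.
Round 5, table 7: round 5 has {A, B, C, D, E, F} and table 7 has {A, B, C, E, F}, leaving only G.
Round 6, table 2: round 6 has {B, C, E, F, G} and table 2 has {B, C, D, F, G}, leaving only A.
Round 3, table 2: round 3 has {B, C, D, F, G} and table 2 has {A, B, C, D, F, G}, leaving only E.
Round 3, table 5: round 3 has {B, C, D, E, F, G} and table 5 has {B, C, D, F, G}, leaving only A.
So round 3 reads: D E C B A G F.

D E C B A G F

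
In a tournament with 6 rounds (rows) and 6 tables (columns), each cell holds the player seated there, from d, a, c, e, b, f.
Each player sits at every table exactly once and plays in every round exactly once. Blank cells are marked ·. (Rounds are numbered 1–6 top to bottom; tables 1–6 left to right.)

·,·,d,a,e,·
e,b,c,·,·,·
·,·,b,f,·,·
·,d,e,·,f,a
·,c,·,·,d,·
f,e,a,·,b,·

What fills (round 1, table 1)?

b

Round 1, table 2: round 1 has {d, a, e} and table 2 has {d, c, e, b}, leaving only f.
Round 2, table 4: round 2 has {c, e, b} and table 4 has {a, f}, leaving only d.
Round 2, table 5: round 2 has {d, c, e, b} and table 5 has {d, e, b, f}, leaving only a.
Round 2, table 6: round 2 has {d, a, c, e, b} and table 6 has {a}, leaving only f.
Round 3, table 2: round 3 has {b, f} and table 2 has {d, c, e, b, f}, leaving only a.
Round 3, table 5: round 3 has {a, b, f} and table 5 has {d, a, e, b, f}, leaving only c.
Round 3, table 1: round 3 has {a, c, b, f} and table 1 has {e, f}, leaving only d.
Round 3, table 6: round 3 has {d, a, c, b, f} and table 6 has {a, f}, leaving only e.
Round 5, table 3: round 5 has {d, c} and table 3 has {d, a, c, e, b}, leaving only f.
Round 5, table 6: round 5 has {d, c, f} and table 6 has {a, e, f}, leaving only b.
Round 1, table 6: round 1 has {d, a, e, f} and table 6 has {a, e, b, f}, leaving only c.
Round 1 already has {d, a, c, e, f} and table 1 already has {d, e, f}, so round 1, table 1 must be b.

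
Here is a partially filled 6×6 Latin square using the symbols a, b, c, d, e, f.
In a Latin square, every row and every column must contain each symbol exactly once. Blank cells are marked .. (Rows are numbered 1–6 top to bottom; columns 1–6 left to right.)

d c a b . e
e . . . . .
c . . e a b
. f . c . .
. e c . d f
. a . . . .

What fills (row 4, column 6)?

Row 1, column 5: row 1 has {a, b, c, d, e} and column 5 has {a, d}, leaving only f.
Row 3, column 2: row 3 has {a, b, c, e} and column 2 has {a, c, e, f}, leaving only d.
Row 2, column 2: row 2 has {e} and column 2 has {a, c, d, e, f}, leaving only b.
Row 2, column 5: row 2 has {b, e} and column 5 has {a, d, f}, leaving only c.
Row 3, column 3: row 3 has {a, b, c, d, e} and column 3 has {a, c}, leaving only f.
Row 2, column 3: row 2 has {b, c, e} and column 3 has {a, c, f}, leaving only d.
Row 2, column 6: row 2 has {b, c, d, e} and column 6 has {b, e, f}, leaving only a.
Row 4 already has {c, f} and column 6 already has {a, b, e, f}, so row 4, column 6 must be d.

d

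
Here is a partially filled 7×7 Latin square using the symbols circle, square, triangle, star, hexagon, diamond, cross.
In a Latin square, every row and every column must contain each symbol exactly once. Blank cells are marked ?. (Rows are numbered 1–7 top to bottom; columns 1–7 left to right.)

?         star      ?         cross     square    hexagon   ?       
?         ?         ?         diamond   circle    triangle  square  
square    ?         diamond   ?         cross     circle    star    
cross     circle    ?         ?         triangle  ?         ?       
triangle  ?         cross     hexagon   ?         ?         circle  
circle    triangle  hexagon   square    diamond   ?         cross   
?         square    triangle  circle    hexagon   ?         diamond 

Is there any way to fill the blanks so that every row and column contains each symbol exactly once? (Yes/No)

No row or column among the givens repeats a symbol, and propagating forced cells runs into no contradiction.
One valid completion exists (for instance, diamond star circle cross square hexagon triangle / hexagon cross star diamond circle triangle square / square hexagon diamond triangle cross circle star / cross circle square star triangle diamond hexagon / triangle diamond cross hexagon star square circle / circle triangle hexagon square diamond star cross / star square triangle circle hexagon cross diamond).

Yes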